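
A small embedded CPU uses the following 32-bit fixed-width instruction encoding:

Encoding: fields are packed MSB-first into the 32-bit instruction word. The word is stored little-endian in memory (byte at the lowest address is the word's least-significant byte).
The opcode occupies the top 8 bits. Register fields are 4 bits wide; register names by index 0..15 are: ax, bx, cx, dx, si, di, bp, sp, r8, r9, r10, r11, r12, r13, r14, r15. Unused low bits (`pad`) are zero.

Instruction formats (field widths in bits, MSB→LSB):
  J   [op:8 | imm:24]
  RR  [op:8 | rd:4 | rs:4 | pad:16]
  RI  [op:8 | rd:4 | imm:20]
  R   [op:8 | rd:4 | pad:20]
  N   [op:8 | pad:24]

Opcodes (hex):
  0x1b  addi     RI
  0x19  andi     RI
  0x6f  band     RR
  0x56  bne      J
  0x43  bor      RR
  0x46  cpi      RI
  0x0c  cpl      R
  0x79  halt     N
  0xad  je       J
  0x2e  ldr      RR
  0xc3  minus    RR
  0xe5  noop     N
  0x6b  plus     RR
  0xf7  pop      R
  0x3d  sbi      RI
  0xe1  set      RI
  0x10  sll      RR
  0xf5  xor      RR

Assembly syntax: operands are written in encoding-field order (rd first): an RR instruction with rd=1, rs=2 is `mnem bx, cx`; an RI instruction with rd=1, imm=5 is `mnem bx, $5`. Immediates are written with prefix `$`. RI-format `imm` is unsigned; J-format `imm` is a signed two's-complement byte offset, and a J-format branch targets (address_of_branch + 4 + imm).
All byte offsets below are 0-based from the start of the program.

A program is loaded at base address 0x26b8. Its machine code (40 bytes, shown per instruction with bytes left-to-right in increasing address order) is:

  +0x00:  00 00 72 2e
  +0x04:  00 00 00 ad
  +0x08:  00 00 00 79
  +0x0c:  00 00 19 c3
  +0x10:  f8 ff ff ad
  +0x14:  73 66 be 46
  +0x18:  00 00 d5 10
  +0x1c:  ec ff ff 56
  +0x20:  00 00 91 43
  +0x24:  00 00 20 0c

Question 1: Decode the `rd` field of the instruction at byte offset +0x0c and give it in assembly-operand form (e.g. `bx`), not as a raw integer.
bx

+0x0c: 00 00 19 c3 ⇒ word 0xc3190000 (little)
  op=0xc3190000>>24=0xc3 ⇒ minus (RR)
  [23:20] rd=1 = bx
  [19:16] rs=9 = r9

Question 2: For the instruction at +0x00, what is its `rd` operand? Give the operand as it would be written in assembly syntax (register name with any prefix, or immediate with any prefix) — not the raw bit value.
sp

off 0x00: read 00 00 72 2e as little → 0x2e720000
  op=0x2e720000>>24=0x2e ⇒ ldr (RR)
  rd@[23:20]=0x7 ⇒ sp
  rs@[19:16]=0x2 ⇒ cx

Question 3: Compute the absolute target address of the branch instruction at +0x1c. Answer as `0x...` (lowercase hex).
0x26c4

[1c] ec ff ff 56 → 0x56ffffec
  op=0x56ffffec>>24=0x56 ⇒ bne (J)
  [23:0] imm=16777196 (s24→-20) = $-20
  target = base 0x26b8 + off 0x1c + 4 + imm -20 = 0x26c4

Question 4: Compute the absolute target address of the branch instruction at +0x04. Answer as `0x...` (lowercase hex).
0x26c0

@+04  little-endian(00 00 00 ad) = 0xad000000
  op=0xad000000>>24=0xad ⇒ je (J)
  imm@[23:0]=0x0 ⇒ $0
  target = base 0x26b8 + off 0x04 + 4 + imm 0 = 0x26c0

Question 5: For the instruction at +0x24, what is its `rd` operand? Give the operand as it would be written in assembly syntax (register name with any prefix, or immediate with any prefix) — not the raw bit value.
[24] 00 00 20 0c → 0x0c200000
  opcode bits[31:24]=0xc: cpl/R
  rd@[23:20]=0x2 ⇒ cx

cx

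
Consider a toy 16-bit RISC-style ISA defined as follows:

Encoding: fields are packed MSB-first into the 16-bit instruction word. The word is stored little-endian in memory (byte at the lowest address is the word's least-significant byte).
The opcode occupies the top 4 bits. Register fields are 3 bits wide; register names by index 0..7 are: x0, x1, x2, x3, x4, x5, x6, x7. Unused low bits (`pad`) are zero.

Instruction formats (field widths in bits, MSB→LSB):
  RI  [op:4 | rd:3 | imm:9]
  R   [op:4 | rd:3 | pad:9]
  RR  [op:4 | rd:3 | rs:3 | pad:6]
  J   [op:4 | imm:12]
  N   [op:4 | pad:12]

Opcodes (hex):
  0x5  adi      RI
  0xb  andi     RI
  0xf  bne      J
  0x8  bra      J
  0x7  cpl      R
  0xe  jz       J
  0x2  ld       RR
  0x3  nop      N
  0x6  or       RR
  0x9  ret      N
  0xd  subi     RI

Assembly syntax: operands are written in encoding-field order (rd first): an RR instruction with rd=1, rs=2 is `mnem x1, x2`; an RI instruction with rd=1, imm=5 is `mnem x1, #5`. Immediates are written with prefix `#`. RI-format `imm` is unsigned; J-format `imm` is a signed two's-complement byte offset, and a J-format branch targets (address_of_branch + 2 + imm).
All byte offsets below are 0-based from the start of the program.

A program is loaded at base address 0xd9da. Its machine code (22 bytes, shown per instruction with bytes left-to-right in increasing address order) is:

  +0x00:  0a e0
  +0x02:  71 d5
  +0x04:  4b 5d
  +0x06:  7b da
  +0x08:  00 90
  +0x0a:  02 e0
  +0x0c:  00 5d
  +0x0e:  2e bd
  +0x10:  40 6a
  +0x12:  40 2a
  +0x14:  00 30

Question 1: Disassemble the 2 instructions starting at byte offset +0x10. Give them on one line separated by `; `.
or x5, x1; ld x5, x1

off 0x10: read 40 6a as little → 0x6a40
  top 4b → 0x6 → or [RR]
  rd@[11:9]=0x5 ⇒ x5
  rs@[8:6]=0x1 ⇒ x1
off 0x12: read 40 2a as little → 0x2a40
  top 4b → 0x2 → ld [RR]
  rd@[11:9]=0x5 ⇒ x5
  rs@[8:6]=0x1 ⇒ x1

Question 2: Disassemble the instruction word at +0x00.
jz #10

[00] 0a e0 → 0xe00a
  op=0xe00a>>12=0xe ⇒ jz (J)
  [11:0] imm=10 = #10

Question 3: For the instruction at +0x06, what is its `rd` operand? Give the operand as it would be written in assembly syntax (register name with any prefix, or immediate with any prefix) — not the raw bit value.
x5

+0x06: 7b da ⇒ word 0xda7b (little)
  opcode bits[15:12]=0xd: subi/RI
  rd: (w>>9)&0x7=0x5 → x5
  imm: (w>>0)&0x1ff=0x7b → #123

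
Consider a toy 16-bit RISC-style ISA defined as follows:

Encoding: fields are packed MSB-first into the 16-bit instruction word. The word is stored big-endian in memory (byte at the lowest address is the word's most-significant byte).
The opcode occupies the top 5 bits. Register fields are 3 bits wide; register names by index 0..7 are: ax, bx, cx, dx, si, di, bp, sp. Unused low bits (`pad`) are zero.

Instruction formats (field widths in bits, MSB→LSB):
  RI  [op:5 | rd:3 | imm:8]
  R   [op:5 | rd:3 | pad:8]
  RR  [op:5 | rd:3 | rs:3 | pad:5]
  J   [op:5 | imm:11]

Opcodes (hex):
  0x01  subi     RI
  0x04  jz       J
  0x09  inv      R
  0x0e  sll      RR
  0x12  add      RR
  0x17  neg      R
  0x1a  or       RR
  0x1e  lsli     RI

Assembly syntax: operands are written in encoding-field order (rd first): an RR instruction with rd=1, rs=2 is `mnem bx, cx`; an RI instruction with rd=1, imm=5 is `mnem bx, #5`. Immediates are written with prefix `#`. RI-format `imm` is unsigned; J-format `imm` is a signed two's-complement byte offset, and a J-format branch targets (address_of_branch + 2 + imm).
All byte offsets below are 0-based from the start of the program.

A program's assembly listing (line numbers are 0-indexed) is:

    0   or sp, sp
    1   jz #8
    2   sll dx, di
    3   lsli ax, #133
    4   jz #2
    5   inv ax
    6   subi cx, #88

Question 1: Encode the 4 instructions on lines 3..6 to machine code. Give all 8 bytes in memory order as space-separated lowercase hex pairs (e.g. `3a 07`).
f0 85 20 02 48 00 0a 58

3. lsli fields op=0x1e:5|rd=0:3|imm=133:8 → word f085h → f0 85
4. jz fields op=0x4:5|imm=2:11 → word 2002h → 20 02
5. inv fields op=0x9:5|rd=0:3|pad=0:8 → word 4800h → 48 00
6. subi fields op=0x1:5|rd=2:3|imm=88:8 → word 0a58h → 0a 58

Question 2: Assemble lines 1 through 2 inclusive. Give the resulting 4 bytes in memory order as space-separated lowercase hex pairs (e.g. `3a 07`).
line 1 (jz): pack op=0x4:5|imm=8:11 = 0x2008; big→ 20 08
line 2 (sll): pack op=0xe:5|rd=3:3|rs=5:3|pad=0:5 = 0x73a0; big→ 73 a0

20 08 73 a0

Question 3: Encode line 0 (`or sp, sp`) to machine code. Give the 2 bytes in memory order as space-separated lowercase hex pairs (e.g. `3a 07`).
L0: or op=0x1a:5|rd=7:3|rs=7:3|pad=0:5 ⇒ 0xd7e0 ⇒ big d7 e0

d7 e0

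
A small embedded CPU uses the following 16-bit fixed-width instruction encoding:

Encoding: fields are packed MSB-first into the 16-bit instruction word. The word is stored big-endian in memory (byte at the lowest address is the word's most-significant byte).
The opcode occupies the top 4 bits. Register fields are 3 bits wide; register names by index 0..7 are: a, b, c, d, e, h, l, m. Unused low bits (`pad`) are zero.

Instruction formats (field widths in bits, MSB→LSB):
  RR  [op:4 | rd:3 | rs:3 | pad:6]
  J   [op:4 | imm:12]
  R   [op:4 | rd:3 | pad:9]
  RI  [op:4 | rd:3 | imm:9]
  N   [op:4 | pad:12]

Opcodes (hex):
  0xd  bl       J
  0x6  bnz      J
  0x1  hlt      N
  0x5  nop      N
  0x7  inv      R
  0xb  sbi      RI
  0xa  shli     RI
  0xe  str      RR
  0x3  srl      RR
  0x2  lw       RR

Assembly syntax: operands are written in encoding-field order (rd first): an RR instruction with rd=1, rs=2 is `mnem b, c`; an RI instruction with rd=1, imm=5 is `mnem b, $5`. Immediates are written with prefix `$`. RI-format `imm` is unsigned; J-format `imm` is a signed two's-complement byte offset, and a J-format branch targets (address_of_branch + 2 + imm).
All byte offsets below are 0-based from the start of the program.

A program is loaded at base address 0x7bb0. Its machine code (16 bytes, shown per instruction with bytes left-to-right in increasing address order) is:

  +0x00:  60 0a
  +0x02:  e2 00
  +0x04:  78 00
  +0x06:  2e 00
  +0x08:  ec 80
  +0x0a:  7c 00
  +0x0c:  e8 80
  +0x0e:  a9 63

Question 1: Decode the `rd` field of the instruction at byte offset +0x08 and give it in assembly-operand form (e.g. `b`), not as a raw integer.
l

+0x08: ec 80 ⇒ word 0xec80 (big)
  top 4b → 0xe → str [RR]
  rd@[11:9]=0x6 ⇒ l
  rs@[8:6]=0x2 ⇒ c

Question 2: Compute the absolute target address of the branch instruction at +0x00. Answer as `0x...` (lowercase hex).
@+00  big-endian(60 0a) = 0x600a
  top 4b → 0x6 → bnz [J]
  [11:0] imm=10 = $10
  target = base 0x7bb0 + off 0x00 + 2 + imm 10 = 0x7bbc

0x7bbc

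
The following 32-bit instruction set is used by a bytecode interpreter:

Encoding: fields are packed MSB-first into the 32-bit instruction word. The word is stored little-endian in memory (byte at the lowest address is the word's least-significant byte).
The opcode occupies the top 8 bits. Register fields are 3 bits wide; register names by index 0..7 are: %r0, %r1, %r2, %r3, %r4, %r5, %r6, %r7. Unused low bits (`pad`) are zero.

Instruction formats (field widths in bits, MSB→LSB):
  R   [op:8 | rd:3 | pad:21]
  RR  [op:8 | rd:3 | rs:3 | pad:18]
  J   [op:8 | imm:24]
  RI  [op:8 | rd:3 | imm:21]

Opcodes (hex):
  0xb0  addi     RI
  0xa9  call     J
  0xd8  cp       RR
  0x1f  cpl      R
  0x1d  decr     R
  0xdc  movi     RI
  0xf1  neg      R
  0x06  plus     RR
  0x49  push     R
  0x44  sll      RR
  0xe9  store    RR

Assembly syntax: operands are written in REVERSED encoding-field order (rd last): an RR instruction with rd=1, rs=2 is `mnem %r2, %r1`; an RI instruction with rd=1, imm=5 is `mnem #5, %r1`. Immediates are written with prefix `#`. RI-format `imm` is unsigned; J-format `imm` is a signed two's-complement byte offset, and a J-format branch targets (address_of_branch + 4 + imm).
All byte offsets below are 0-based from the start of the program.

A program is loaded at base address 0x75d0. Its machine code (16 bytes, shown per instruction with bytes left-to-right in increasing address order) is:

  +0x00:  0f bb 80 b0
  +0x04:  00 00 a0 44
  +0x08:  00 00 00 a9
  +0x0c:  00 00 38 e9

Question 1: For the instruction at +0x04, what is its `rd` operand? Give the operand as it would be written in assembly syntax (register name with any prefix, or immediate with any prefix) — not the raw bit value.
%r5

[04] 00 00 a0 44 → 0x44a00000
  top 8b → 0x44 → sll [RR]
  rd@[23:21]=0x5 ⇒ %r5
  rs@[20:18]=0x0 ⇒ %r0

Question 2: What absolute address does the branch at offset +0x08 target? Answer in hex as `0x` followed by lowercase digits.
0x75dc

@+08  little-endian(00 00 00 a9) = 0xa9000000
  opcode bits[31:24]=0xa9: call/J
  imm: (w>>0)&0xffffff=0x0 → #0
  target = base 0x75d0 + off 0x08 + 4 + imm 0 = 0x75dc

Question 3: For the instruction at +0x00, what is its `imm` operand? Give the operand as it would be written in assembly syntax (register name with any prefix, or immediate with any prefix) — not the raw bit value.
+0x00: 0f bb 80 b0 ⇒ word 0xb080bb0f (little)
  opcode bits[31:24]=0xb0: addi/RI
  [23:21] rd=4 = %r4
  [20:0] imm=47887 = #47887

#47887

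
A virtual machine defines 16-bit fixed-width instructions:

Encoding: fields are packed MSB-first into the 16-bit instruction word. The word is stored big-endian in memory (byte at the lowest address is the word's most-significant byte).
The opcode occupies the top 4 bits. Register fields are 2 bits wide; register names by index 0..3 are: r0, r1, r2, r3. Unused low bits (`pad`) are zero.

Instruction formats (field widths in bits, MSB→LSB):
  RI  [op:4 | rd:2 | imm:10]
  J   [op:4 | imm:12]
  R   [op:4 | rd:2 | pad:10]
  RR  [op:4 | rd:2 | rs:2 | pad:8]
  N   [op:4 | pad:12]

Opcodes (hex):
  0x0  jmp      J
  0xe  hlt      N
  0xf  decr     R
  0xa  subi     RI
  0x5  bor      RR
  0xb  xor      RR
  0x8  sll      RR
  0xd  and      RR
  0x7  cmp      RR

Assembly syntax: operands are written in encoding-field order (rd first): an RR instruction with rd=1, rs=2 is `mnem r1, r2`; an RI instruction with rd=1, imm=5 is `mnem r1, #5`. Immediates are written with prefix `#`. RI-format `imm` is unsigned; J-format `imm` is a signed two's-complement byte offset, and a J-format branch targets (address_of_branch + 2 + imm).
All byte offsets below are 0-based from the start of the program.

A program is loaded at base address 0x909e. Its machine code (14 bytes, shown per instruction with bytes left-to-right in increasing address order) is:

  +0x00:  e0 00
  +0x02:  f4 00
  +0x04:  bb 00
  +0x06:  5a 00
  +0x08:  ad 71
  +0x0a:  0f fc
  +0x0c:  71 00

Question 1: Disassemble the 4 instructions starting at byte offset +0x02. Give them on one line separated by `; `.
decr r1; xor r2, r3; bor r2, r2; subi r3, #369

off 0x02: read f4 00 as big → 0xf400
  top 4b → 0xf → decr [R]
  rd@[11:10]=0x1 ⇒ r1
off 0x04: read bb 00 as big → 0xbb00
  top 4b → 0xb → xor [RR]
  rd@[11:10]=0x2 ⇒ r2
  rs@[9:8]=0x3 ⇒ r3
off 0x06: read 5a 00 as big → 0x5a00
  top 4b → 0x5 → bor [RR]
  rd@[11:10]=0x2 ⇒ r2
  rs@[9:8]=0x2 ⇒ r2
off 0x08: read ad 71 as big → 0xad71
  top 4b → 0xa → subi [RI]
  rd@[11:10]=0x3 ⇒ r3
  imm@[9:0]=0x171 ⇒ #369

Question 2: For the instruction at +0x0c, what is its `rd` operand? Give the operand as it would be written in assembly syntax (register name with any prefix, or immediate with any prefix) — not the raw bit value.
[0c] 71 00 → 0x7100
  top 4b → 0x7 → cmp [RR]
  [11:10] rd=0 = r0
  [9:8] rs=1 = r1

r0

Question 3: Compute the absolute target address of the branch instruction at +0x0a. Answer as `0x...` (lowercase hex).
off 0x0a: read 0f fc as big → 0x0ffc
  opcode bits[15:12]=0x0: jmp/J
  imm@[11:0]=0xffc (s12→-4) ⇒ #-4
  target = base 0x909e + off 0x0a + 2 + imm -4 = 0x90a6

0x90a6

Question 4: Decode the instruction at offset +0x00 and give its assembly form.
hlt

@+00  big-endian(e0 00) = 0xe000
  op=0xe000>>12=0xe ⇒ hlt (N)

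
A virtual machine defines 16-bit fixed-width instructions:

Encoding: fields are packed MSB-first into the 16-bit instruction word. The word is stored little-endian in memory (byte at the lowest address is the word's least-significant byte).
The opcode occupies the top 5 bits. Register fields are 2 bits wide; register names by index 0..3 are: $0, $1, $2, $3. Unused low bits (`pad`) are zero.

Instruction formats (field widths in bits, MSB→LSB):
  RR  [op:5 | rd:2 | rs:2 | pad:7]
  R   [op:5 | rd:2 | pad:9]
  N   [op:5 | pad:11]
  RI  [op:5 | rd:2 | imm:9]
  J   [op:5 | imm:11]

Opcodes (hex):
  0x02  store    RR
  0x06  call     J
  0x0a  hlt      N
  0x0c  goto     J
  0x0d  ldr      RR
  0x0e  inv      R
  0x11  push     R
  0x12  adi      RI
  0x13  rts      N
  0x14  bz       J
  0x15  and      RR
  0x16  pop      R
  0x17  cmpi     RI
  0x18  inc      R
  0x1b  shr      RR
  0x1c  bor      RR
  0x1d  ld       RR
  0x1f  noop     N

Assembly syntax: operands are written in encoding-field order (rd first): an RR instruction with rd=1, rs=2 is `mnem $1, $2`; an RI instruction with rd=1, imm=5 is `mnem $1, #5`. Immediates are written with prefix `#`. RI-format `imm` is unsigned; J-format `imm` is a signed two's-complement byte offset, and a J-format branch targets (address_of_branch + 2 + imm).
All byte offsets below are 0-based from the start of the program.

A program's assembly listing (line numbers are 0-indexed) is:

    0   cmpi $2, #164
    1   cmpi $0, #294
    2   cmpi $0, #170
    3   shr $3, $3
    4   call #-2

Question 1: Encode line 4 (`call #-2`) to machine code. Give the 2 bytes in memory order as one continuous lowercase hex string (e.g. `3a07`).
L4: call op=0x6:5|imm=-2:11 ⇒ 0x37fe ⇒ little fe 37

fe37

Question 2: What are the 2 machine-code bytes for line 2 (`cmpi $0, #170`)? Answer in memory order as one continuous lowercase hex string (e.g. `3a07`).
2. cmpi fields op=0x17:5|rd=0:2|imm=170:9 → word b8aah → aa b8

aab8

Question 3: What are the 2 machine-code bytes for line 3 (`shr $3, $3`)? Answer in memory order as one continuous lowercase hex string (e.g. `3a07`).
line 3 (shr): pack op=0x1b:5|rd=3:2|rs=3:2|pad=0:7 = 0xdf80; little→ 80 df

80df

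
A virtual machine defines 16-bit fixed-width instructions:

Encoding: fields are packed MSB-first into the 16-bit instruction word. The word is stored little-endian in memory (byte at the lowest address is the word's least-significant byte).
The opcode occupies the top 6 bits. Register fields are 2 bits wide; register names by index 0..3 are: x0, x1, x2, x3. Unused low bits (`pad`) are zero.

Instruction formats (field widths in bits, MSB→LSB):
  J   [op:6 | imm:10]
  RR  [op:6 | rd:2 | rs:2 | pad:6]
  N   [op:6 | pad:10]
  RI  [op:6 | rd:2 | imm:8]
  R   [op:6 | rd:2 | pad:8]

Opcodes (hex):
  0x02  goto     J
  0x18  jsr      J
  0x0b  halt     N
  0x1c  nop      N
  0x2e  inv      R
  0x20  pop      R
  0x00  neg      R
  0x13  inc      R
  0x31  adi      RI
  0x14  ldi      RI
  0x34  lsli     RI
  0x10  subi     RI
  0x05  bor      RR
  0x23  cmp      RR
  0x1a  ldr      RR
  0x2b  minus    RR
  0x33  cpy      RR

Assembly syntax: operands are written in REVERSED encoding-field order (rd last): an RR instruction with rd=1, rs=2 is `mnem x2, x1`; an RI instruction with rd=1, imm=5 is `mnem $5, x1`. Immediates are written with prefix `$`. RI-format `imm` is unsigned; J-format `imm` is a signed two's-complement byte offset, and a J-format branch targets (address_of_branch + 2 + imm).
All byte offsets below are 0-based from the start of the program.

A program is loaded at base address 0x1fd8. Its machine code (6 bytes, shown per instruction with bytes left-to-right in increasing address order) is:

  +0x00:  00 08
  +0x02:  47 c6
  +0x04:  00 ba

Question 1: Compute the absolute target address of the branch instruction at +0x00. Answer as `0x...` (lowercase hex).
[00] 00 08 → 0x0800
  opcode bits[15:10]=0x2: goto/J
  [9:0] imm=0 = $0
  target = base 0x1fd8 + off 0x00 + 2 + imm 0 = 0x1fda

0x1fda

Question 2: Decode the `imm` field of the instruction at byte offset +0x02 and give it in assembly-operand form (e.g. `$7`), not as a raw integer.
$71

off 0x02: read 47 c6 as little → 0xc647
  top 6b → 0x31 → adi [RI]
  rd: (w>>8)&0x3=0x2 → x2
  imm: (w>>0)&0xff=0x47 → $71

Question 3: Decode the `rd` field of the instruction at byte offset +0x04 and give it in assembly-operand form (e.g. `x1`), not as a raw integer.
@+04  little-endian(00 ba) = 0xba00
  opcode bits[15:10]=0x2e: inv/R
  rd@[9:8]=0x2 ⇒ x2

x2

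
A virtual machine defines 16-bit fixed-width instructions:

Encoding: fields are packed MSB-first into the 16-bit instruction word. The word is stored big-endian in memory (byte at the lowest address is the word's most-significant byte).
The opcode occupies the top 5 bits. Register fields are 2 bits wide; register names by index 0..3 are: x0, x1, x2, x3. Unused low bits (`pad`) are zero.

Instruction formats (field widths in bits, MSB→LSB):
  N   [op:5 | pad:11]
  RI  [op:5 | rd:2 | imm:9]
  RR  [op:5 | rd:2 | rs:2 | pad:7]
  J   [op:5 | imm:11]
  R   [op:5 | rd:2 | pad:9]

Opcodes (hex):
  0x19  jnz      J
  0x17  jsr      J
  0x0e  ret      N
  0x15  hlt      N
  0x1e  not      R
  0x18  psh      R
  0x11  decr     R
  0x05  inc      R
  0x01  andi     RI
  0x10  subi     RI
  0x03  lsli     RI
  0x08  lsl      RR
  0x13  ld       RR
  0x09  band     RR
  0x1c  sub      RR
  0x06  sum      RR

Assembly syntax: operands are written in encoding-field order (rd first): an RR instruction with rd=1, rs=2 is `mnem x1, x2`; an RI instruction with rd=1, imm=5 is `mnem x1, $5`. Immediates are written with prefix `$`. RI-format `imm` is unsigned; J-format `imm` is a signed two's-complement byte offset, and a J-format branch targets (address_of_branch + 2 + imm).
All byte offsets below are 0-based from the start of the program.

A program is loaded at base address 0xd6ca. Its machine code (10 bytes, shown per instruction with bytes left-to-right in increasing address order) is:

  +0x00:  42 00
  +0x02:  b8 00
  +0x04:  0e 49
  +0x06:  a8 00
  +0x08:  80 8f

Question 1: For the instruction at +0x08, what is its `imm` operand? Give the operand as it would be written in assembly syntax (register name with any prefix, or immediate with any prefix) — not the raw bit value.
$143

[08] 80 8f → 0x808f
  op=0x808f>>11=0x10 ⇒ subi (RI)
  [10:9] rd=0 = x0
  [8:0] imm=143 = $143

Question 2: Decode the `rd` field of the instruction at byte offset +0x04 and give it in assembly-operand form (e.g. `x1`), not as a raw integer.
x3

[04] 0e 49 → 0x0e49
  top 5b → 0x1 → andi [RI]
  [10:9] rd=3 = x3
  [8:0] imm=73 = $73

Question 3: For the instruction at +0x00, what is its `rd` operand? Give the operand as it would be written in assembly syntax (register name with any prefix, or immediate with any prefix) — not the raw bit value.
@+00  big-endian(42 00) = 0x4200
  top 5b → 0x8 → lsl [RR]
  [10:9] rd=1 = x1
  [8:7] rs=0 = x0

x1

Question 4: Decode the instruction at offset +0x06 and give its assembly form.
[06] a8 00 → 0xa800
  op=0xa800>>11=0x15 ⇒ hlt (N)

hlt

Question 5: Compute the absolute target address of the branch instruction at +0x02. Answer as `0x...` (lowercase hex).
0xd6ce

+0x02: b8 00 ⇒ word 0xb800 (big)
  top 5b → 0x17 → jsr [J]
  [10:0] imm=0 = $0
  target = base 0xd6ca + off 0x02 + 2 + imm 0 = 0xd6ce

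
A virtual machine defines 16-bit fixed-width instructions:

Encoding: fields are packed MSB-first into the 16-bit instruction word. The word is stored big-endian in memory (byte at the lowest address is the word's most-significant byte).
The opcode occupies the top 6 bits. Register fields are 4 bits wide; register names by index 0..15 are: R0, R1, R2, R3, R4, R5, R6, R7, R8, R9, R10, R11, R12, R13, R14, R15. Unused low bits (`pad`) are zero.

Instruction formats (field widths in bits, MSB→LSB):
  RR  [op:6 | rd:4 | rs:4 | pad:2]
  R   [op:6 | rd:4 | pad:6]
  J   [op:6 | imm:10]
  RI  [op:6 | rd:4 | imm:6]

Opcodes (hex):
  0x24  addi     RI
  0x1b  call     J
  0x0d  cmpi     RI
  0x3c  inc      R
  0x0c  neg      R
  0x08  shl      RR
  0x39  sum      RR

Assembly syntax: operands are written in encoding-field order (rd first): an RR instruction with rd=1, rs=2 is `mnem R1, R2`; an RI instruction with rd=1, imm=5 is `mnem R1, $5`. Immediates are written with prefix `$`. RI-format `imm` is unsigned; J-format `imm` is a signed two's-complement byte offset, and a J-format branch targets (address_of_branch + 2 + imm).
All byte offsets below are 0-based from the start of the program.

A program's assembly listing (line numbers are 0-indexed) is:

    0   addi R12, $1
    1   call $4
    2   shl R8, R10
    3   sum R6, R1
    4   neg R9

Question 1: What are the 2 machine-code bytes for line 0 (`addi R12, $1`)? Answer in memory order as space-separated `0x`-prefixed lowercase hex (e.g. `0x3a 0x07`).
0x93 0x01

line 0 (addi): pack op=0x24:6|rd=12:4|imm=1:6 = 0x9301; big→ 93 01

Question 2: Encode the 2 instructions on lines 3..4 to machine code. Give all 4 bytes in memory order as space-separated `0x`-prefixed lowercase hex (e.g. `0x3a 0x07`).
L3: sum op=0x39:6|rd=6:4|rs=1:4|pad=0:2 ⇒ 0xe584 ⇒ big e5 84
L4: neg op=0xc:6|rd=9:4|pad=0:6 ⇒ 0x3240 ⇒ big 32 40

0xe5 0x84 0x32 0x40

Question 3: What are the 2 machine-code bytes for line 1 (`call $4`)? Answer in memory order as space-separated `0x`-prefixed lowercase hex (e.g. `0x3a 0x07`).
line 1 (call): pack op=0x1b:6|imm=4:10 = 0x6c04; big→ 6c 04

0x6c 0x04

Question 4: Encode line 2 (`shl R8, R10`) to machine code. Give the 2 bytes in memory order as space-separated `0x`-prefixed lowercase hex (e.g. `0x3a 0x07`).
2. shl fields op=0x8:6|rd=8:4|rs=10:4|pad=0:2 → word 2228h → 22 28

0x22 0x28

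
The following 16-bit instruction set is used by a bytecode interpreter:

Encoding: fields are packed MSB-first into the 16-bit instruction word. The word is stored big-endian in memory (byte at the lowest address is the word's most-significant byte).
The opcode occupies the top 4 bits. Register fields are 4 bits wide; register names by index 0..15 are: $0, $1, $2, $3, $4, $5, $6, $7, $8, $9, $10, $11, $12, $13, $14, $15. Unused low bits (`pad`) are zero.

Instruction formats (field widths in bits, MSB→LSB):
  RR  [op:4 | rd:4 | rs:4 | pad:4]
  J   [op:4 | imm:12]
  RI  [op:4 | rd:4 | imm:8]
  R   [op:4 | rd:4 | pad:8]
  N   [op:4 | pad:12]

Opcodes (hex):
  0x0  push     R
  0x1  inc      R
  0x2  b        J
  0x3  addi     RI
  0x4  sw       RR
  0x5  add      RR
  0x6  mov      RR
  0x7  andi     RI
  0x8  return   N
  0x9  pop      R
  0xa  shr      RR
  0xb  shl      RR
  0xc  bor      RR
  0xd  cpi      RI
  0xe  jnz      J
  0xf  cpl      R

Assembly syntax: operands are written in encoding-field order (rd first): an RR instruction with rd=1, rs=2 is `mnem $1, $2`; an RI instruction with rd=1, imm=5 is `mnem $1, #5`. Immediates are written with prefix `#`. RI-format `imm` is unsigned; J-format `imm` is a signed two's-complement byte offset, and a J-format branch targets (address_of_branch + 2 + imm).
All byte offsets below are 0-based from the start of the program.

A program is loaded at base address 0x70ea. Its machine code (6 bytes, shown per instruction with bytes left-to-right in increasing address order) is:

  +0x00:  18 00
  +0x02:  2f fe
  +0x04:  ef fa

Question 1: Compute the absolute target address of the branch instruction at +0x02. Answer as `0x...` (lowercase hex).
0x70ec

[02] 2f fe → 0x2ffe
  opcode bits[15:12]=0x2: b/J
  imm@[11:0]=0xffe (s12→-2) ⇒ #-2
  target = base 0x70ea + off 0x02 + 2 + imm -2 = 0x70ec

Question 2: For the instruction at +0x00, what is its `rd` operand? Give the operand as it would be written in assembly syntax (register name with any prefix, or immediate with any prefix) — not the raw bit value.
[00] 18 00 → 0x1800
  top 4b → 0x1 → inc [R]
  rd: (w>>8)&0xf=0x8 → $8

$8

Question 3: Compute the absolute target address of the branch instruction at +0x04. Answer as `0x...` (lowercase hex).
+0x04: ef fa ⇒ word 0xeffa (big)
  top 4b → 0xe → jnz [J]
  [11:0] imm=4090 (s12→-6) = #-6
  target = base 0x70ea + off 0x04 + 2 + imm -6 = 0x70ea

0x70ea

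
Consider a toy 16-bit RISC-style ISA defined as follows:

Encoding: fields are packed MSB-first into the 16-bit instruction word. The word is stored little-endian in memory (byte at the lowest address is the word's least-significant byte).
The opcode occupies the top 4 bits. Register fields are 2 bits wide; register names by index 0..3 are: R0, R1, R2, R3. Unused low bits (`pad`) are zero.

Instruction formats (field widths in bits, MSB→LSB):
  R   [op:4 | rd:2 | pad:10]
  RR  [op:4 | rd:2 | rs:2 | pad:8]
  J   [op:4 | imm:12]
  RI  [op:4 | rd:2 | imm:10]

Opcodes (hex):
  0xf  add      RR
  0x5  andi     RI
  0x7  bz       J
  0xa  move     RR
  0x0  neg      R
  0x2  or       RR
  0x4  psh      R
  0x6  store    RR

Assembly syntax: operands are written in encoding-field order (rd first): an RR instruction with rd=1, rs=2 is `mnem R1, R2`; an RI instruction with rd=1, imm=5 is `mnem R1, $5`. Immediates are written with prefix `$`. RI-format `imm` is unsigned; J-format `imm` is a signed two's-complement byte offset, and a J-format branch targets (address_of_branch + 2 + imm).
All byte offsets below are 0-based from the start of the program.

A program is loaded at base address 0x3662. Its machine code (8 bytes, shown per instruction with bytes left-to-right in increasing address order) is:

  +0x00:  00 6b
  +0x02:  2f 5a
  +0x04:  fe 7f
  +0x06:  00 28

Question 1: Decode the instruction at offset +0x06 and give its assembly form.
or R2, R0

[06] 00 28 → 0x2800
  top 4b → 0x2 → or [RR]
  rd@[11:10]=0x2 ⇒ R2
  rs@[9:8]=0x0 ⇒ R0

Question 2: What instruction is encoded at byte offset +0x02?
off 0x02: read 2f 5a as little → 0x5a2f
  top 4b → 0x5 → andi [RI]
  rd: (w>>10)&0x3=0x2 → R2
  imm: (w>>0)&0x3ff=0x22f → $559

andi R2, $559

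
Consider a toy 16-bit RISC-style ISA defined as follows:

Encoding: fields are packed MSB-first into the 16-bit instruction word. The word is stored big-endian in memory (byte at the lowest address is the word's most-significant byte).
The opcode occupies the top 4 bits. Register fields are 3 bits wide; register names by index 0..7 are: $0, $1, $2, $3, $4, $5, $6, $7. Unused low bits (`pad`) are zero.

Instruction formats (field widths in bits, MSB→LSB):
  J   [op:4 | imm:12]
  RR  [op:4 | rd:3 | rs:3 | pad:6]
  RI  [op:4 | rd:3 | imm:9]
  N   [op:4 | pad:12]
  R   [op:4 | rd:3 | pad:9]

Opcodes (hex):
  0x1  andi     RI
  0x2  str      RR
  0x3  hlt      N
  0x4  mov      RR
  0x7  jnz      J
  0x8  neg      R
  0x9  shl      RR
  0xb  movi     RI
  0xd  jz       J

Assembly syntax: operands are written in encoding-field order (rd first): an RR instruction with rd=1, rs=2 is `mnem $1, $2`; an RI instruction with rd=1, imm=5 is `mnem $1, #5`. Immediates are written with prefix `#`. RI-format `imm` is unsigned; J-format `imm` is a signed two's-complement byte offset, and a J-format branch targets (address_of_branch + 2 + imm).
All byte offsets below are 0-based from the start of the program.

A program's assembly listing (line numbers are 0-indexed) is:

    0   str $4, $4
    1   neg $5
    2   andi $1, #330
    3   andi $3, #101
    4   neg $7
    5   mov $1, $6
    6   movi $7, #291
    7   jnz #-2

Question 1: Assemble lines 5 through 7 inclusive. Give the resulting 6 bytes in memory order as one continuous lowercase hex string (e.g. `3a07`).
4380bf237ffe

5. mov fields op=0x4:4|rd=1:3|rs=6:3|pad=0:6 → word 4380h → 43 80
6. movi fields op=0xb:4|rd=7:3|imm=291:9 → word bf23h → bf 23
7. jnz fields op=0x7:4|imm=-2:12 → word 7ffeh → 7f fe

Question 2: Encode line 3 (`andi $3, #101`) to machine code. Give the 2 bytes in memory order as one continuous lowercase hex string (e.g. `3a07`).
3. andi fields op=0x1:4|rd=3:3|imm=101:9 → word 1665h → 16 65

1665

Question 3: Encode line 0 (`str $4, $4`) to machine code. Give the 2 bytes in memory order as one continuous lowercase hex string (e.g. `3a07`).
2900

0. str fields op=0x2:4|rd=4:3|rs=4:3|pad=0:6 → word 2900h → 29 00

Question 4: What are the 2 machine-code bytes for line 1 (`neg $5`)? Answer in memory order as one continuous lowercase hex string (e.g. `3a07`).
line 1 (neg): pack op=0x8:4|rd=5:3|pad=0:9 = 0x8a00; big→ 8a 00

8a00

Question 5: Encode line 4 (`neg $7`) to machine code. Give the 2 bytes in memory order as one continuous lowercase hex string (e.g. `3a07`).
8e00

line 4 (neg): pack op=0x8:4|rd=7:3|pad=0:9 = 0x8e00; big→ 8e 00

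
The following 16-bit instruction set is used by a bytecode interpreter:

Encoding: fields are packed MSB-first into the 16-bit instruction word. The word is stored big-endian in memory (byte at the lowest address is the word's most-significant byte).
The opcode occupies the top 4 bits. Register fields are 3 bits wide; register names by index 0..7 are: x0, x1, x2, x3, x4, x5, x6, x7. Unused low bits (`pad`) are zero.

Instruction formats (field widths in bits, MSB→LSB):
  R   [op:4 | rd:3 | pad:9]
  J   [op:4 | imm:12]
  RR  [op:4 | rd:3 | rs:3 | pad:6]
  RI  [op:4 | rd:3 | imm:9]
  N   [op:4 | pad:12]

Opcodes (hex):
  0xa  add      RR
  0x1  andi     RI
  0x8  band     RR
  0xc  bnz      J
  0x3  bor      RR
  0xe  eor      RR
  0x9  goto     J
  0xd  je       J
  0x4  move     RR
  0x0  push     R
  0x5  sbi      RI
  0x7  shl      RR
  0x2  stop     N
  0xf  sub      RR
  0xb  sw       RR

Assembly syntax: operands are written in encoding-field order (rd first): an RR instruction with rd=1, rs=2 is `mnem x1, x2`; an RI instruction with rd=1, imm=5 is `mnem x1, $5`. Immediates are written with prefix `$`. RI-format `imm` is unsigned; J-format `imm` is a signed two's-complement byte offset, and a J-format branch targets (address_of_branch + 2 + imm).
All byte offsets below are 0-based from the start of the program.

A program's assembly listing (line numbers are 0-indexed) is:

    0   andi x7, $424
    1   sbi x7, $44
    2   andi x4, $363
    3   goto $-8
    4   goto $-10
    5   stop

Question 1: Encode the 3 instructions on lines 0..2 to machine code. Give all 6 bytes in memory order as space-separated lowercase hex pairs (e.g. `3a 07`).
line 0 (andi): pack op=0x1:4|rd=7:3|imm=424:9 = 0x1fa8; big→ 1f a8
line 1 (sbi): pack op=0x5:4|rd=7:3|imm=44:9 = 0x5e2c; big→ 5e 2c
line 2 (andi): pack op=0x1:4|rd=4:3|imm=363:9 = 0x196b; big→ 19 6b

1f a8 5e 2c 19 6b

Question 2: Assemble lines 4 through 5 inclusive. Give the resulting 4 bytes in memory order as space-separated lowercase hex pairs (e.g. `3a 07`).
line 4 (goto): pack op=0x9:4|imm=-10:12 = 0x9ff6; big→ 9f f6
line 5 (stop): pack op=0x2:4|pad=0:12 = 0x2000; big→ 20 00

9f f6 20 00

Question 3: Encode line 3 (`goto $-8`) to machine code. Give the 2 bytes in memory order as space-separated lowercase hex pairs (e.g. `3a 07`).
3. goto fields op=0x9:4|imm=-8:12 → word 9ff8h → 9f f8

9f f8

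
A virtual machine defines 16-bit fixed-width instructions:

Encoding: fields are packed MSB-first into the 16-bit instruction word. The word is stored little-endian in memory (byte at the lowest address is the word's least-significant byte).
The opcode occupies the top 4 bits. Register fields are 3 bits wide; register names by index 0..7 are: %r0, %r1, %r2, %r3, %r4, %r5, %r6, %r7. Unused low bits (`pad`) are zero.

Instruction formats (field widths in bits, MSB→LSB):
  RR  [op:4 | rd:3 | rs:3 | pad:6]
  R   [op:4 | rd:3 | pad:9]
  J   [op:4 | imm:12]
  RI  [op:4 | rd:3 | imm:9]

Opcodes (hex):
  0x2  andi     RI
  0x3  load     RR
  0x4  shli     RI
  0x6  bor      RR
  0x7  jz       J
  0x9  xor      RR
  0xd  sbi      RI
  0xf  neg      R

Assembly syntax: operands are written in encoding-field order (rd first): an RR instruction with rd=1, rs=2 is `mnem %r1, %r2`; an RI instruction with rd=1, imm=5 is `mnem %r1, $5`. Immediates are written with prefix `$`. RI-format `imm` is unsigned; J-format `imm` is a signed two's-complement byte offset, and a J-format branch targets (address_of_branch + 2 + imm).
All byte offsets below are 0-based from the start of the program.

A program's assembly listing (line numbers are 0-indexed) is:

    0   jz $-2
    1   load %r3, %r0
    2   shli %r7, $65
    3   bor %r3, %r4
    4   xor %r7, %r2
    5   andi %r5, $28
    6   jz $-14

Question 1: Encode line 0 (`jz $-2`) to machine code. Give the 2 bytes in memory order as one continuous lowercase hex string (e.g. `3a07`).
L0: jz op=0x7:4|imm=-2:12 ⇒ 0x7ffe ⇒ little fe 7f

fe7f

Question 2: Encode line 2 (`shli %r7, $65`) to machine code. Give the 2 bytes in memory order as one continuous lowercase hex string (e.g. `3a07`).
414e

2. shli fields op=0x4:4|rd=7:3|imm=65:9 → word 4e41h → 41 4e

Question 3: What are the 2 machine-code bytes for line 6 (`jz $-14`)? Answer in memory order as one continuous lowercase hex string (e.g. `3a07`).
6. jz fields op=0x7:4|imm=-14:12 → word 7ff2h → f2 7f

f27f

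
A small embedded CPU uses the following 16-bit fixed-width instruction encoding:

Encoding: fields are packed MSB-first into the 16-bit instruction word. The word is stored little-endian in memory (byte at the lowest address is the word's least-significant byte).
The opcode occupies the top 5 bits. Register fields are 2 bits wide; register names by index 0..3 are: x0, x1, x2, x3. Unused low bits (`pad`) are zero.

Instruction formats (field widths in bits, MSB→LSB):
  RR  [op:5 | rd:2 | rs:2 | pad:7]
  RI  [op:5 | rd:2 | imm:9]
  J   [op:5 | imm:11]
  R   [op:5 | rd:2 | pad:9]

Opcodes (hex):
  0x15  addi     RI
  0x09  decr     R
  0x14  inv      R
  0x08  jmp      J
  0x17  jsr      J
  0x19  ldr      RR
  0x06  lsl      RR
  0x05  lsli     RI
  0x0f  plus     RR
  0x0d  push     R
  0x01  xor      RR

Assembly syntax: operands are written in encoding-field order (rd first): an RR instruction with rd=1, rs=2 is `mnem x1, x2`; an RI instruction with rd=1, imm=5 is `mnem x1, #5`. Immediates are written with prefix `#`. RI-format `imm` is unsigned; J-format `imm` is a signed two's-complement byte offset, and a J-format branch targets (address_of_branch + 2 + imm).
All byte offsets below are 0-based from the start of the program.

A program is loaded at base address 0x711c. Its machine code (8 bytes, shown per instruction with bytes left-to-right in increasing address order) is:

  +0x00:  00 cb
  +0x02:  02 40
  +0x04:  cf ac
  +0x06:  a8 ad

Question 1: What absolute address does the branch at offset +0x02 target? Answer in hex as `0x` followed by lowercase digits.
0x7122

off 0x02: read 02 40 as little → 0x4002
  opcode bits[15:11]=0x8: jmp/J
  imm: (w>>0)&0x7ff=0x2 → #2
  target = base 0x711c + off 0x02 + 2 + imm 2 = 0x7122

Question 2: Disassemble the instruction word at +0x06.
addi x2, #424

off 0x06: read a8 ad as little → 0xada8
  op=0xada8>>11=0x15 ⇒ addi (RI)
  rd: (w>>9)&0x3=0x2 → x2
  imm: (w>>0)&0x1ff=0x1a8 → #424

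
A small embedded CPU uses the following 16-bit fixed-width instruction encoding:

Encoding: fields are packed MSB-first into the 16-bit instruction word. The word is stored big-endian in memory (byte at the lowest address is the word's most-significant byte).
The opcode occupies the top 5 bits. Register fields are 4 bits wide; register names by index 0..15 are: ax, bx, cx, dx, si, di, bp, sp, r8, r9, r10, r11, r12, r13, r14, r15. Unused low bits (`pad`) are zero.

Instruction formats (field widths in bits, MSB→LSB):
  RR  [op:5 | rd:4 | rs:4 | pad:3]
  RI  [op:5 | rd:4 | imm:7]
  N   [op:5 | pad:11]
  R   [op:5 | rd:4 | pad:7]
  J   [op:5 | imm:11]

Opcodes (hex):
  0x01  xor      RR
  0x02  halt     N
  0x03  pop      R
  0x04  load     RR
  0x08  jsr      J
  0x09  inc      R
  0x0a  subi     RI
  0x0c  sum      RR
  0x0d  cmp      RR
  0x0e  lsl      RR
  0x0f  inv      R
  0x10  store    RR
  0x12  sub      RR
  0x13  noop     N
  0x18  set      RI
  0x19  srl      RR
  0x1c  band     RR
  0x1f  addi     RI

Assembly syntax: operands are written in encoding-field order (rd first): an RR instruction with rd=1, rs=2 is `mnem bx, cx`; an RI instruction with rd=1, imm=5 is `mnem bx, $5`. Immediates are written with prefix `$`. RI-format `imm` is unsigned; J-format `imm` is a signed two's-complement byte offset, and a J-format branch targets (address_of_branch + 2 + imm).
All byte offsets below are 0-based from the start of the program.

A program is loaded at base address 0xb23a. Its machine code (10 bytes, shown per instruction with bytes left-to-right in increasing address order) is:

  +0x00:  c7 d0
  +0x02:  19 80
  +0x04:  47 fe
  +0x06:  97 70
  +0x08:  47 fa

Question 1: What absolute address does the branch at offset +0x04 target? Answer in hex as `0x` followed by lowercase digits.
+0x04: 47 fe ⇒ word 0x47fe (big)
  op=0x47fe>>11=0x8 ⇒ jsr (J)
  imm: (w>>0)&0x7ff=0x7fe (s11→-2) → $-2
  target = base 0xb23a + off 0x04 + 2 + imm -2 = 0xb23e

0xb23e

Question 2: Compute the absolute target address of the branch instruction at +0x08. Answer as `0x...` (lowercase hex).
@+08  big-endian(47 fa) = 0x47fa
  opcode bits[15:11]=0x8: jsr/J
  imm@[10:0]=0x7fa (s11→-6) ⇒ $-6
  target = base 0xb23a + off 0x08 + 2 + imm -6 = 0xb23e

0xb23e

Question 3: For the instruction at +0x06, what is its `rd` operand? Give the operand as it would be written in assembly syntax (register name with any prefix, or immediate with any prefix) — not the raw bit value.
r14

@+06  big-endian(97 70) = 0x9770
  opcode bits[15:11]=0x12: sub/RR
  [10:7] rd=14 = r14
  [6:3] rs=14 = r14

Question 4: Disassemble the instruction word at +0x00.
[00] c7 d0 → 0xc7d0
  top 5b → 0x18 → set [RI]
  [10:7] rd=15 = r15
  [6:0] imm=80 = $80

set r15, $80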